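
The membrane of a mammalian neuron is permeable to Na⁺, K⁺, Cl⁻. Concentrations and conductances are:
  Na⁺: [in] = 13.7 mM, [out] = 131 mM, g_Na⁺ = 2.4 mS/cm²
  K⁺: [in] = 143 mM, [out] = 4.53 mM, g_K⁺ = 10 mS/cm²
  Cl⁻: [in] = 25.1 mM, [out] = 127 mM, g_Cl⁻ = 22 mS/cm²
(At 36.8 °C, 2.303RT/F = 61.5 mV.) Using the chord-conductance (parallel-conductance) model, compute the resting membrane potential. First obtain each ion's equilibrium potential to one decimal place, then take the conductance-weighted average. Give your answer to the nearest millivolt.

E_Na⁺ = (61.5/1)·log₁₀(131/13.7) = 60.3 mV
E_K⁺ = (61.5/1)·log₁₀(4.53/143) = -92.2 mV
E_Cl⁻ = (61.5/-1)·log₁₀(127/25.1) = -43.3 mV
Vm = (Σ gᵢEᵢ)/(Σ gᵢ) = (2.4·60.3 + 10·-92.2 + 22·-43.3) / (2.4 + 10 + 22)
= -1729.88 / 34.4 = -50.29 mV

-50 mV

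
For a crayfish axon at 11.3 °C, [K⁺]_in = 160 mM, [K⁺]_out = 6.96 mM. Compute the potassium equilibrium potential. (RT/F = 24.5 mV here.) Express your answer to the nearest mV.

E = (24.5/z) · ln([K⁺]_out/[K⁺]_in) with z = +1.
= (24.5/1) · ln(6.96/160) = 24.50 · ln(0.0435)
= 24.50 · (-3.1350) = -76.81 mV

-77 mV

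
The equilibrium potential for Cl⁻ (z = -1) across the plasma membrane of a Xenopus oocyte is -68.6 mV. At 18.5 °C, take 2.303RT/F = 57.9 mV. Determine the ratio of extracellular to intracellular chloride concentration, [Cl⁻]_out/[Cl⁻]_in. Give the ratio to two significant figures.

15

log₁₀([out]/[in]) = E·z/(57.9) = -68.6 × -1 / 57.9 = 1.1848
[out]/[in] = 10^(1.1848) = 15.3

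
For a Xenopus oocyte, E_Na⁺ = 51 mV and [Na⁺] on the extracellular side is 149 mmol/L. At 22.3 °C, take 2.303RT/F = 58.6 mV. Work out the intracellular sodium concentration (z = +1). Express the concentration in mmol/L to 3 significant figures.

20.1 mmol/L

Nernst: E = (58.6/1) · log₁₀([out]/[in]), so log₁₀([out]/[in]) = 51.0 × 1 / 58.6 = 0.8703.
[out]/[in] = 10^(0.8703) = 7.418.
[in] = 149 / 7.418 = 20.09 mmol/L.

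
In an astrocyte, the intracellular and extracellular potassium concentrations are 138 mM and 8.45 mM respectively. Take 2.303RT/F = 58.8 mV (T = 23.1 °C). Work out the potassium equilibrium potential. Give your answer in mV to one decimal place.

E = (58.8/z) · log₁₀([K⁺]_out/[K⁺]_in) with z = +1.
= (58.8/1) · log₁₀(8.45/138) = 58.80 · log₁₀(0.06123)
= 58.80 · (-1.2130) = -71.33 mV

-71.3 mV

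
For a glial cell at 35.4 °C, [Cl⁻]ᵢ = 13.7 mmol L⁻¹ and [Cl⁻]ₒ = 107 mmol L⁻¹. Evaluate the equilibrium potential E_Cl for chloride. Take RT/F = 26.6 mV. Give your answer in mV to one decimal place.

-54.7 mV

E = (26.6/z) · ln([Cl⁻]_out/[Cl⁻]_in) with z = -1.
For an anion, dividing by z = -1 reverses the sign.
= (26.6/-1) · ln(107/13.7) = -26.60 · ln(7.81)
= -26.60 · (2.0554) = -54.67 mV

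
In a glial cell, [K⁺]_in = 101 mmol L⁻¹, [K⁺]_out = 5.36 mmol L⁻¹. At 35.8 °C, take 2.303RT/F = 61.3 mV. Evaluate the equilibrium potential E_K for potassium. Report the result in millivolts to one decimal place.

-78.2 mV

E = (61.3/z) · log₁₀([K⁺]_out/[K⁺]_in) with z = +1.
= (61.3/1) · log₁₀(5.36/101) = 61.30 · log₁₀(0.05307)
= 61.30 · (-1.2752) = -78.17 mV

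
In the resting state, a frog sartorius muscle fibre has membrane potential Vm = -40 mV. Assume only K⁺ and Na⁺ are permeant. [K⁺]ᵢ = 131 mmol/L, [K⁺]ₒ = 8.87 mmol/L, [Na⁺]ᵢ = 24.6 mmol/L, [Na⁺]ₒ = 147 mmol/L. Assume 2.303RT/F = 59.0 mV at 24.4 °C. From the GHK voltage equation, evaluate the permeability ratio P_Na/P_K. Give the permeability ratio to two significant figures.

Let α = P_Na/P_K. GHK: Vm = 59.0·log₁₀[(Kₒ + α·Naₒ)/(Kᵢ + α·Naᵢ)].
10^(Vm/59.0) = 10^(-40.0/59.0) = 0.20991
So 0.20991·(Kᵢ + α·Naᵢ) = Kₒ + α·Naₒ → α = (0.20991·131.0 − 8.87) / (147.0 − 0.20991·24.6)
α = (27.5 − 8.87) / (147.0 − 5.164) = 18.63/141.8 = 0.1313

0.13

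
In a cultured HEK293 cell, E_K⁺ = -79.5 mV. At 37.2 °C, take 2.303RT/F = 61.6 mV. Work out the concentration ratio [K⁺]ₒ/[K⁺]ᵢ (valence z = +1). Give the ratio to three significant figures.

0.0512

log₁₀([out]/[in]) = E·z/(61.6) = -79.5 × 1 / 61.6 = -1.2906
[out]/[in] = 10^(-1.2906) = 0.05122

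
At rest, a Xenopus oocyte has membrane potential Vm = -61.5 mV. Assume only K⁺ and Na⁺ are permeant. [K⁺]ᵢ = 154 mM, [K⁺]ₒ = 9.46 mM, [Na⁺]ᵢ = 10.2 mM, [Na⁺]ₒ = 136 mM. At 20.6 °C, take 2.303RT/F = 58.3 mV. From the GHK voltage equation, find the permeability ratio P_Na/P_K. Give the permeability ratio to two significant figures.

Let α = P_Na/P_K. GHK: Vm = 58.3·log₁₀[(Kₒ + α·Naₒ)/(Kᵢ + α·Naᵢ)].
10^(Vm/58.3) = 10^(-61.5/58.3) = 0.088128
So 0.088128·(Kᵢ + α·Naᵢ) = Kₒ + α·Naₒ → α = (0.088128·154.0 − 9.46) / (136.0 − 0.088128·10.2)
α = (13.57 − 9.46) / (136.0 − 0.8989) = 4.112/135.1 = 0.03043

0.030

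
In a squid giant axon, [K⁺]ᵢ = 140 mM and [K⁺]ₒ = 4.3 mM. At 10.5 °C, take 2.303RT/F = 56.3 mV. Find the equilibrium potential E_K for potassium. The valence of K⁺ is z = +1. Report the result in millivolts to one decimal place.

-85.2 mV

E = (56.3/z) · log₁₀([K⁺]_out/[K⁺]_in) with z = +1.
= (56.3/1) · log₁₀(4.3/140) = 56.30 · log₁₀(0.03071)
= 56.30 · (-1.5127) = -85.16 mV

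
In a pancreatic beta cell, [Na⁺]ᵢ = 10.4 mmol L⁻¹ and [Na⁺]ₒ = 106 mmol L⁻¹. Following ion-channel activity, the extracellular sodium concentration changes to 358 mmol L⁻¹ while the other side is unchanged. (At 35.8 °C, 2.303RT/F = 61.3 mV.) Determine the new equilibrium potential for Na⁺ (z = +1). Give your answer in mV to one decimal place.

94.2 mV

After the shift: [Na⁺]_out = 358, [Na⁺]_in = 10.4 mmol L⁻¹.
E_new = (61.3/1)·log₁₀(358/10.4) = 61.30 · (1.5368) = 94.21 mV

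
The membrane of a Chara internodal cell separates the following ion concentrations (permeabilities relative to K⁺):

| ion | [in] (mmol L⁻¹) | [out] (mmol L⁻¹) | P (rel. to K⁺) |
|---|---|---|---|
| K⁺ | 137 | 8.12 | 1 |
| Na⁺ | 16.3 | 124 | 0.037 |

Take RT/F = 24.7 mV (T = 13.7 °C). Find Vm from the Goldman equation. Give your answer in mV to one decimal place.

-58.8 mV

Vm = 24.7 · ln[(Σ P·[cation]ₒ + Σ P·[anion]ᵢ) / (Σ P·[cation]ᵢ + Σ P·[anion]ₒ)]
Numerator = 1×8.12 + 0.037×124 = 12.71
Denominator = 1×137 + 0.037×16.3 = 137.6
Vm = 24.7 · ln(0.092353) = 24.7 × (-2.3821) = -58.84 mV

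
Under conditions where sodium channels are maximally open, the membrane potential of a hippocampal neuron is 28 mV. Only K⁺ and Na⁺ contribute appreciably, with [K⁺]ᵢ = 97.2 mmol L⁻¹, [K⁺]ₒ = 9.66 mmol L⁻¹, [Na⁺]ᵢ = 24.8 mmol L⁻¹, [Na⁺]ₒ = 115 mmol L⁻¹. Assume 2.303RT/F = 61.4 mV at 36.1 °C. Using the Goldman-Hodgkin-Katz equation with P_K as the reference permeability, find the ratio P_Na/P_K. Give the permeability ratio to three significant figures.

6.08

Let α = P_Na/P_K. GHK: Vm = 61.4·log₁₀[(Kₒ + α·Naₒ)/(Kᵢ + α·Naᵢ)].
10^(Vm/61.4) = 10^(28.0/61.4) = 2.8578
So 2.8578·(Kᵢ + α·Naᵢ) = Kₒ + α·Naₒ → α = (2.8578·97.2 − 9.66) / (115.0 − 2.8578·24.8)
α = (277.8 − 9.66) / (115.0 − 70.87) = 268.1/44.13 = 6.076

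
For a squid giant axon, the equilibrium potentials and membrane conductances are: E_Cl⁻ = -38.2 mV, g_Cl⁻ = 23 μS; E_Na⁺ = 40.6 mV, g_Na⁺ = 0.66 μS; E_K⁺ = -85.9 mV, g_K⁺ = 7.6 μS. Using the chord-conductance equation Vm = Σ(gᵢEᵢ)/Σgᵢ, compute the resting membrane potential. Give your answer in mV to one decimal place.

-48.1 mV

Σ gᵢEᵢ = 23·(-38.2) + 0.66·(40.6) + 7.6·(-85.9) = -1504.64
Σ gᵢ = 23 + 0.66 + 7.6 = 31.26
Vm = -1504.64 / 31.26 = -48.13 mV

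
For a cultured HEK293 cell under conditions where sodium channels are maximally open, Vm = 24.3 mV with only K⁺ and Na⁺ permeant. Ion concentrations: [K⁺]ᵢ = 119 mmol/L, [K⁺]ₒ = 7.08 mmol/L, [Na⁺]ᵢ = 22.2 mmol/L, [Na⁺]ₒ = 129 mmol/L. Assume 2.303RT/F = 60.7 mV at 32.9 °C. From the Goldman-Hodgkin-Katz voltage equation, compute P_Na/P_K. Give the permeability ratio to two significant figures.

4.0

Let α = P_Na/P_K. GHK: Vm = 60.7·log₁₀[(Kₒ + α·Naₒ)/(Kᵢ + α·Naᵢ)].
10^(Vm/60.7) = 10^(24.3/60.7) = 2.5138
So 2.5138·(Kᵢ + α·Naᵢ) = Kₒ + α·Naₒ → α = (2.5138·119.0 − 7.08) / (129.0 − 2.5138·22.2)
α = (299.1 − 7.08) / (129.0 − 55.81) = 292.1/73.19 = 3.99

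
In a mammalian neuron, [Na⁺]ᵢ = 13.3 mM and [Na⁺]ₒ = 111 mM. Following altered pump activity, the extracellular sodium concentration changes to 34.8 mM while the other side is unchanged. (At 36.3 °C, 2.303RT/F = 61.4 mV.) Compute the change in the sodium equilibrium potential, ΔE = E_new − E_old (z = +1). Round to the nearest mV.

-31 mV

E_old = (61.4/1)·log₁₀(111/13.3) = 56.58 mV
E_new = (61.4/1)·log₁₀(34.8/13.3) = 25.65 mV
ΔE = 25.65 − (56.58) = -30.93 mV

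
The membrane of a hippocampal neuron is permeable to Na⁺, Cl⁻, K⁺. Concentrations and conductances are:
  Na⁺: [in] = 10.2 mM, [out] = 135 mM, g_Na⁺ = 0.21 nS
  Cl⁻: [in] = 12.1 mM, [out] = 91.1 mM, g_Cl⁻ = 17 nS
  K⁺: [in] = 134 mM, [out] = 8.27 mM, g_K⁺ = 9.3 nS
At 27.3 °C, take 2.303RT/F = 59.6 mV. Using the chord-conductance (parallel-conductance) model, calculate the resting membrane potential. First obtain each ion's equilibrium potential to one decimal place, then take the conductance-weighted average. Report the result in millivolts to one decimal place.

-58.3 mV

E_Na⁺ = (59.6/1)·log₁₀(135/10.2) = 66.9 mV
E_Cl⁻ = (59.6/-1)·log₁₀(91.1/12.1) = -52.3 mV
E_K⁺ = (59.6/1)·log₁₀(8.27/134) = -72.1 mV
Vm = (Σ gᵢEᵢ)/(Σ gᵢ) = (0.21·66.9 + 17·-52.3 + 9.3·-72.1) / (0.21 + 17 + 9.3)
= -1545.58 / 26.51 = -58.30 mV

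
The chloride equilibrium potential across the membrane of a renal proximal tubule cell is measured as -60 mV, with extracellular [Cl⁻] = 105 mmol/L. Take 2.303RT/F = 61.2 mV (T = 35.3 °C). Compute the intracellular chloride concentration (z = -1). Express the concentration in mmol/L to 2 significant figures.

Nernst: E = (61.2/-1) · log₁₀([out]/[in]), so log₁₀([out]/[in]) = -60.0 × -1 / 61.2 = 0.9804.
[out]/[in] = 10^(0.9804) = 9.559.
[in] = 105 / 9.559 = 10.98 mmol/L.

11 mmol/L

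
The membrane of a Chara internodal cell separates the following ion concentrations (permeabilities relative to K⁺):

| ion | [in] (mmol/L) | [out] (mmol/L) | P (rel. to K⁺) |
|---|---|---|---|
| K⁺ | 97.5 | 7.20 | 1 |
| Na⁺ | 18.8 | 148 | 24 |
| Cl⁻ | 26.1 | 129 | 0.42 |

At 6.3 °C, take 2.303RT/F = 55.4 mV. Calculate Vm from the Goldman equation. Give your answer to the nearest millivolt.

Vm = 55.4 · log₁₀[(Σ P·[cation]ₒ + Σ P·[anion]ᵢ) / (Σ P·[cation]ᵢ + Σ P·[anion]ₒ)]
Numerator = 1×7.20 + 24×148 + 0.42×26.1 = 3570
Denominator = 1×97.5 + 24×18.8 + 0.42×129 = 602.9
Vm = 55.4 · log₁₀(5.9218) = 55.4 × (0.7725) = 42.79 mV

43 mV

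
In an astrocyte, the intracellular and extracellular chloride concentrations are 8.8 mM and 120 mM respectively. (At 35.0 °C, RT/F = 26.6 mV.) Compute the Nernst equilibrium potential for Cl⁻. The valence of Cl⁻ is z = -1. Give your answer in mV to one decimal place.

E = (26.6/z) · ln([Cl⁻]_out/[Cl⁻]_in) with z = -1.
For an anion, dividing by z = -1 reverses the sign.
= (26.6/-1) · ln(120/8.8) = -26.60 · ln(13.64)
= -26.60 · (2.6127) = -69.50 mV

-69.5 mV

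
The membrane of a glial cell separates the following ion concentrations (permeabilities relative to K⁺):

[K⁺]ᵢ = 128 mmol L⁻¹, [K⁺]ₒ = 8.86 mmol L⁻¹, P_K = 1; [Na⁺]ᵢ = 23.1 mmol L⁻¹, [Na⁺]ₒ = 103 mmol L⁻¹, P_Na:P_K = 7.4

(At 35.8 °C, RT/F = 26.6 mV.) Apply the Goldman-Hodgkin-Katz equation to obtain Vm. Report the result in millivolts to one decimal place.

Vm = 26.6 · ln[(Σ P·[cation]ₒ + Σ P·[anion]ᵢ) / (Σ P·[cation]ᵢ + Σ P·[anion]ₒ)]
Numerator = 1×8.86 + 7.4×103 = 771.1
Denominator = 1×128 + 7.4×23.1 = 298.9
Vm = 26.6 · ln(2.5793) = 26.6 × (0.9475) = 25.20 mV

25.2 mV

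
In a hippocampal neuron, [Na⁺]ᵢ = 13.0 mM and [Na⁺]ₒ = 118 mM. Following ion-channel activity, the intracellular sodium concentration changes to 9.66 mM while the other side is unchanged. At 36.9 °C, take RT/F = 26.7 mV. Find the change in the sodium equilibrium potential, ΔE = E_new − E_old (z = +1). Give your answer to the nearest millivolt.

E_old = (26.7/1)·ln(118/13.0) = 58.89 mV
E_new = (26.7/1)·ln(118/9.66) = 66.82 mV
ΔE = 66.82 − (58.89) = 7.93 mV

8 mV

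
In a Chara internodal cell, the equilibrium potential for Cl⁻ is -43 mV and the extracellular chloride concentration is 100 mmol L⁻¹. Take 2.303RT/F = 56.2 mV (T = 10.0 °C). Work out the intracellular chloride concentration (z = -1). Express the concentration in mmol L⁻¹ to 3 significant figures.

17.2 mmol L⁻¹

Nernst: E = (56.2/-1) · log₁₀([out]/[in]), so log₁₀([out]/[in]) = -43.0 × -1 / 56.2 = 0.7651.
[out]/[in] = 10^(0.7651) = 5.823.
[in] = 100 / 5.823 = 17.17 mmol L⁻¹.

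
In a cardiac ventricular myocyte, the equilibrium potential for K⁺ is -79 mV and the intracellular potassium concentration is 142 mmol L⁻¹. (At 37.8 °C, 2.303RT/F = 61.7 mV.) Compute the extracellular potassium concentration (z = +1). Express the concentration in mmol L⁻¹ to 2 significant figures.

7.4 mmol L⁻¹

Nernst: E = (61.7/1) · log₁₀([out]/[in]), so log₁₀([out]/[in]) = -79.0 × 1 / 61.7 = -1.2804.
[out]/[in] = 10^(-1.2804) = 0.05243.
[out] = 0.05243 × 142 = 7.446 mmol L⁻¹.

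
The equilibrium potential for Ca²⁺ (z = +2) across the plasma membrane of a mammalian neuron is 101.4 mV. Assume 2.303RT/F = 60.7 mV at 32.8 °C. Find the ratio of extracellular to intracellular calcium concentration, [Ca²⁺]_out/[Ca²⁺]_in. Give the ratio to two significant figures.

2200

log₁₀([out]/[in]) = E·z/(60.7) = 101.4 × 2 / 60.7 = 3.3410
[out]/[in] = 10^(3.3410) = 2193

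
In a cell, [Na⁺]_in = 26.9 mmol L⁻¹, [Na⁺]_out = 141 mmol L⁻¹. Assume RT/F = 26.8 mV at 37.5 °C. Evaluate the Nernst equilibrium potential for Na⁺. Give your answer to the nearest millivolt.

44 mV

E = (26.8/z) · ln([Na⁺]_out/[Na⁺]_in) with z = +1.
= (26.8/1) · ln(141/26.9) = 26.80 · ln(5.242)
= 26.80 · (1.6566) = 44.40 mV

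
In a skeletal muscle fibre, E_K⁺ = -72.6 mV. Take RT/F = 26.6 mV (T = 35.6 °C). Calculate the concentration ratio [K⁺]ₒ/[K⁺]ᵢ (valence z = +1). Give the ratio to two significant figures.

0.065

ln([out]/[in]) = E·z/(26.6) = -72.6 × 1 / 26.6 = -2.7293
[out]/[in] = e^(-2.7293) = 0.06526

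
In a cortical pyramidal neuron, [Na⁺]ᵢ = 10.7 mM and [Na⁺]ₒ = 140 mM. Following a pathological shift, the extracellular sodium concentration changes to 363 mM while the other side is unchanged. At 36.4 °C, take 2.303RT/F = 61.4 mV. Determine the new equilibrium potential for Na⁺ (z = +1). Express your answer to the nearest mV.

94 mV

After the shift: [Na⁺]_out = 363, [Na⁺]_in = 10.7 mM.
E_new = (61.4/1)·log₁₀(363/10.7) = 61.40 · (1.5305) = 93.97 mV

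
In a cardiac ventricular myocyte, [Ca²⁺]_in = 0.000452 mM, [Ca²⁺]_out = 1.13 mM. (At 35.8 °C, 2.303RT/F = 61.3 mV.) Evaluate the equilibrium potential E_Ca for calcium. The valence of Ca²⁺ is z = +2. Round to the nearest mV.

E = (61.3/z) · log₁₀([Ca²⁺]_out/[Ca²⁺]_in) with z = +2.
= (61.3/2) · log₁₀(1.13/0.000452) = 30.65 · log₁₀(2500)
= 30.65 · (3.3979) = 104.15 mV

104 mV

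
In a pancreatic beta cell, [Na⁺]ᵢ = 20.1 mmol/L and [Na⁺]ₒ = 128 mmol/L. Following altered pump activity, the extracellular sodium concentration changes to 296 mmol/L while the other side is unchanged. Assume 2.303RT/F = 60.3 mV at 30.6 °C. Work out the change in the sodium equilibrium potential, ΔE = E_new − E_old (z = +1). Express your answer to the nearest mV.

E_old = (60.3/1)·log₁₀(128/20.1) = 48.48 mV
E_new = (60.3/1)·log₁₀(296/20.1) = 70.44 mV
ΔE = 70.44 − (48.48) = 21.95 mV

22 mV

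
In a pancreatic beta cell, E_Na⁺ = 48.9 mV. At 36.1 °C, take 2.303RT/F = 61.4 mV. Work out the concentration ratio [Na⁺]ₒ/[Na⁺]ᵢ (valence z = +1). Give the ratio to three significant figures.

log₁₀([out]/[in]) = E·z/(61.4) = 48.9 × 1 / 61.4 = 0.7964
[out]/[in] = 10^(0.7964) = 6.258

6.26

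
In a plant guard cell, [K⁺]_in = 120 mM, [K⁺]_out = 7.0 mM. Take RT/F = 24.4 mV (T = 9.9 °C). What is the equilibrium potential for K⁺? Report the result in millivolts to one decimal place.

E = (24.4/z) · ln([K⁺]_out/[K⁺]_in) with z = +1.
= (24.4/1) · ln(7.0/120) = 24.40 · ln(0.05833)
= 24.40 · (-2.8416) = -69.33 mV

-69.3 mV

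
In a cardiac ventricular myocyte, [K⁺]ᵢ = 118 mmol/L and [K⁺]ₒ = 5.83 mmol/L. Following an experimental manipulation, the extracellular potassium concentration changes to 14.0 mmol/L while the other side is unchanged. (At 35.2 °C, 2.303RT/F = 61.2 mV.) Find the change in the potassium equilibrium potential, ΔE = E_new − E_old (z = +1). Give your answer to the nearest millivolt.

23 mV

E_old = (61.2/1)·log₁₀(5.83/118) = -79.94 mV
E_new = (61.2/1)·log₁₀(14.0/118) = -56.66 mV
ΔE = -56.66 − (-79.94) = 23.28 mV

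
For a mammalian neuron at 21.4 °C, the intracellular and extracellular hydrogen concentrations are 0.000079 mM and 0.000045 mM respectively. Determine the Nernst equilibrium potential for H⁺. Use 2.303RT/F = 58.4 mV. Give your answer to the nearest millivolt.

E = (58.4/z) · log₁₀([H⁺]_out/[H⁺]_in) with z = +1.
= (58.4/1) · log₁₀(0.000045/0.000079) = 58.40 · log₁₀(0.5696)
= 58.40 · (-0.2444) = -14.27 mV

-14 mV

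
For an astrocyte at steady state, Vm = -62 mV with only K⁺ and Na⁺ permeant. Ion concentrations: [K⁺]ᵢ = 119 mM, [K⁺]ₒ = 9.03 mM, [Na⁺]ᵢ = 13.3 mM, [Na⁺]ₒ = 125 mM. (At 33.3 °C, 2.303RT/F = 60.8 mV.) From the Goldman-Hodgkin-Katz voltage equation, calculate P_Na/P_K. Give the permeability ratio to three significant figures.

Let α = P_Na/P_K. GHK: Vm = 60.8·log₁₀[(Kₒ + α·Naₒ)/(Kᵢ + α·Naᵢ)].
10^(Vm/60.8) = 10^(-62.0/60.8) = 0.095557
So 0.095557·(Kᵢ + α·Naᵢ) = Kₒ + α·Naₒ → α = (0.095557·119.0 − 9.03) / (125.0 − 0.095557·13.3)
α = (11.37 − 9.03) / (125.0 − 1.271) = 2.341/123.7 = 0.01892

0.0189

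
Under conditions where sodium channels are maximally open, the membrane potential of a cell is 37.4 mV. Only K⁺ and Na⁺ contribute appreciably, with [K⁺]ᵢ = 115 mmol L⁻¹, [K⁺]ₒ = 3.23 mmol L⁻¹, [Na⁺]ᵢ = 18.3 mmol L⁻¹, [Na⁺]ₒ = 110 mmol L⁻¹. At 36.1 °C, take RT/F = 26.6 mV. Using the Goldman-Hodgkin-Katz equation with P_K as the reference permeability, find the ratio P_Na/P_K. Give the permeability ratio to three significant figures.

Let α = P_Na/P_K. GHK: Vm = 26.6·ln[(Kₒ + α·Naₒ)/(Kᵢ + α·Naᵢ)].
e^(Vm/26.6) = e^(37.4/26.6) = 4.0797
So 4.0797·(Kᵢ + α·Naᵢ) = Kₒ + α·Naₒ → α = (4.0797·115.0 − 3.23) / (110.0 − 4.0797·18.3)
α = (469.2 − 3.23) / (110.0 − 74.66) = 465.9/35.34 = 13.18

13.2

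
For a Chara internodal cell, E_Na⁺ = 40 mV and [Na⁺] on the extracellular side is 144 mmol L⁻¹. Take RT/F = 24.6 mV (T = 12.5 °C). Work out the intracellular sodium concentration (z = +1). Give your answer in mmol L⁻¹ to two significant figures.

Nernst: E = (24.6/1) · ln([out]/[in]), so ln([out]/[in]) = 40.0 × 1 / 24.6 = 1.6260.
[out]/[in] = e^(1.6260) = 5.084.
[in] = 144 / 5.084 = 28.33 mmol L⁻¹.

28 mmol L⁻¹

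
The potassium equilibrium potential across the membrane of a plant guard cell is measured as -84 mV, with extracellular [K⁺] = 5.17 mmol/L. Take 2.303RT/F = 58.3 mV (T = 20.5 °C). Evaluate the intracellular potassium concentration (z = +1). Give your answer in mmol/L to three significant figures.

143 mmol/L

Nernst: E = (58.3/1) · log₁₀([out]/[in]), so log₁₀([out]/[in]) = -84.0 × 1 / 58.3 = -1.4408.
[out]/[in] = 10^(-1.4408) = 0.03624.
[in] = 5.17 / 0.03624 = 142.7 mmol/L.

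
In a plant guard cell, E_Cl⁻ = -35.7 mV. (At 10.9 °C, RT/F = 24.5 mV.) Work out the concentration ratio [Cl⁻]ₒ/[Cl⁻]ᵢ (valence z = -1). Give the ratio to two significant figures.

ln([out]/[in]) = E·z/(24.5) = -35.7 × -1 / 24.5 = 1.4571
[out]/[in] = e^(1.4571) = 4.294

4.3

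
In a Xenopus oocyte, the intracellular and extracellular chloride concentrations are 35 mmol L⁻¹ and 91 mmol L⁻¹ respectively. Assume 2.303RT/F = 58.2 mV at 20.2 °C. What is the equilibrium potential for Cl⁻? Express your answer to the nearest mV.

E = (58.2/z) · log₁₀([Cl⁻]_out/[Cl⁻]_in) with z = -1.
For an anion, dividing by z = -1 reverses the sign.
= (58.2/-1) · log₁₀(91/35) = -58.20 · log₁₀(2.6)
= -58.20 · (0.4150) = -24.15 mV

-24 mV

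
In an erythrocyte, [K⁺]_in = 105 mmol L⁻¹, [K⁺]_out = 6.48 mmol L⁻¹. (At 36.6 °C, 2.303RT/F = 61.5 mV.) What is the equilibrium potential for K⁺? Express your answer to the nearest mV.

E = (61.5/z) · log₁₀([K⁺]_out/[K⁺]_in) with z = +1.
= (61.5/1) · log₁₀(6.48/105) = 61.50 · log₁₀(0.06171)
= 61.50 · (-1.2096) = -74.39 mV

-74 mV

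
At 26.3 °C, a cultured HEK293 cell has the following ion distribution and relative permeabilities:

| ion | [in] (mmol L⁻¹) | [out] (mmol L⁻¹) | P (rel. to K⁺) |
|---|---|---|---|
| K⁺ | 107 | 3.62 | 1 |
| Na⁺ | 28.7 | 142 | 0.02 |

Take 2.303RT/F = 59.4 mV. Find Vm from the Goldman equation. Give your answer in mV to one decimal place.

Vm = 59.4 · log₁₀[(Σ P·[cation]ₒ + Σ P·[anion]ᵢ) / (Σ P·[cation]ᵢ + Σ P·[anion]ₒ)]
Numerator = 1×3.62 + 0.02×142 = 6.46
Denominator = 1×107 + 0.02×28.7 = 107.6
Vm = 59.4 · log₁₀(0.060052) = 59.4 × (-1.2215) = -72.56 mV

-72.6 mV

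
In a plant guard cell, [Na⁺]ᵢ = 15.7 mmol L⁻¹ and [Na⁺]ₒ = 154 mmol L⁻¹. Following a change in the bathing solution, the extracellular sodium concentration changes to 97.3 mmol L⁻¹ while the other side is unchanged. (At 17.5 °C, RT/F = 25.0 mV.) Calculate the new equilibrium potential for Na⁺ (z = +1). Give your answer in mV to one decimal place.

After the shift: [Na⁺]_out = 97.3, [Na⁺]_in = 15.7 mmol L⁻¹.
E_new = (25.0/1)·ln(97.3/15.7) = 25.00 · (1.8241) = 45.60 mV

45.6 mV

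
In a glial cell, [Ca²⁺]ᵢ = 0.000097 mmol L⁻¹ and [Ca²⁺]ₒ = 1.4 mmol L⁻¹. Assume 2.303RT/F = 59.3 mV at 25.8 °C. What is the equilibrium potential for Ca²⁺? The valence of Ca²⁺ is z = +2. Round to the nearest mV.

123 mV

E = (59.3/z) · log₁₀([Ca²⁺]_out/[Ca²⁺]_in) with z = +2.
= (59.3/2) · log₁₀(1.4/0.000097) = 29.65 · log₁₀(1.443e+04)
= 29.65 · (4.1594) = 123.32 mV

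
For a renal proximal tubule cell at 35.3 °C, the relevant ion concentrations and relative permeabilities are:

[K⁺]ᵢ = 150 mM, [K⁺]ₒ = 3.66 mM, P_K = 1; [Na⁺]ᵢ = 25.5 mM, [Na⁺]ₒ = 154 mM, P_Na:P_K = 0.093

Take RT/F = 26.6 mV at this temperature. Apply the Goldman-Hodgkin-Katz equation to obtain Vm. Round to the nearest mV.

-57 mV

Vm = 26.6 · ln[(Σ P·[cation]ₒ + Σ P·[anion]ᵢ) / (Σ P·[cation]ᵢ + Σ P·[anion]ₒ)]
Numerator = 1×3.66 + 0.093×154 = 17.98
Denominator = 1×150 + 0.093×25.5 = 152.4
Vm = 26.6 · ln(0.11801) = 26.6 × (-2.1370) = -56.84 mV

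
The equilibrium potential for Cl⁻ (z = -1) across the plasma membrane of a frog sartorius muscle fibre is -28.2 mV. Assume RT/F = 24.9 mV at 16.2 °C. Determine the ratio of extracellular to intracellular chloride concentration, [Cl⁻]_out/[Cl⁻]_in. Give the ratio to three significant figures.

ln([out]/[in]) = E·z/(24.9) = -28.2 × -1 / 24.9 = 1.1325
[out]/[in] = e^(1.1325) = 3.103

3.10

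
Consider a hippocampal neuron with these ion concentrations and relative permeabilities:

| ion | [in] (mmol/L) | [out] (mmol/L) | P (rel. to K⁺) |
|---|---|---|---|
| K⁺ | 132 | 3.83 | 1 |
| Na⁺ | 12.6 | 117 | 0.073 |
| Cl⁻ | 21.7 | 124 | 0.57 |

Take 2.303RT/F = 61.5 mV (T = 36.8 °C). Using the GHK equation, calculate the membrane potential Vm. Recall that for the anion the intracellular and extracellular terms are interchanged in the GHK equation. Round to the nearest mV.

Vm = 61.5 · log₁₀[(Σ P·[cation]ₒ + Σ P·[anion]ᵢ) / (Σ P·[cation]ᵢ + Σ P·[anion]ₒ)]
Numerator = 1×3.83 + 0.073×117 + 0.57×21.7 = 24.74
Denominator = 1×132 + 0.073×12.6 + 0.57×124 = 203.6
Vm = 61.5 · log₁₀(0.12151) = 61.5 × (-0.9154) = -56.30 mV

-56 mV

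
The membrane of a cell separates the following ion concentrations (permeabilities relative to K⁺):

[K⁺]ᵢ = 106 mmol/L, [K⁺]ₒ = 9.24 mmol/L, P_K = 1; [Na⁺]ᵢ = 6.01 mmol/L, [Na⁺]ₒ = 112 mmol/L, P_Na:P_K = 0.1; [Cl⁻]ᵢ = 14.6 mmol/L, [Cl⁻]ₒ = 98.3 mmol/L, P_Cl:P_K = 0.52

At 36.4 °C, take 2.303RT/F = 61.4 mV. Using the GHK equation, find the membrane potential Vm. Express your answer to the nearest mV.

-46 mV

Vm = 61.4 · log₁₀[(Σ P·[cation]ₒ + Σ P·[anion]ᵢ) / (Σ P·[cation]ᵢ + Σ P·[anion]ₒ)]
Numerator = 1×9.24 + 0.1×112 + 0.52×14.6 = 28.03
Denominator = 1×106 + 0.1×6.01 + 0.52×98.3 = 157.7
Vm = 61.4 · log₁₀(0.17774) = 61.4 × (-0.7502) = -46.06 mV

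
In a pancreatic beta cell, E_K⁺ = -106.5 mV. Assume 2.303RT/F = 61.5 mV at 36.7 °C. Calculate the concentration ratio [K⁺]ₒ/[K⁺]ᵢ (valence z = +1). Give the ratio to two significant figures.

0.019

log₁₀([out]/[in]) = E·z/(61.5) = -106.5 × 1 / 61.5 = -1.7317
[out]/[in] = 10^(-1.7317) = 0.01855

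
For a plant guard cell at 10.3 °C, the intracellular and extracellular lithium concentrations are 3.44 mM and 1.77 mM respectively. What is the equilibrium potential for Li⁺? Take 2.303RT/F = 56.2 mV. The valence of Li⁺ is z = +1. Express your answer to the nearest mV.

E = (56.2/z) · log₁₀([Li⁺]_out/[Li⁺]_in) with z = +1.
= (56.2/1) · log₁₀(1.77/3.44) = 56.20 · log₁₀(0.5145)
= 56.20 · (-0.2886) = -16.22 mV

-16 mV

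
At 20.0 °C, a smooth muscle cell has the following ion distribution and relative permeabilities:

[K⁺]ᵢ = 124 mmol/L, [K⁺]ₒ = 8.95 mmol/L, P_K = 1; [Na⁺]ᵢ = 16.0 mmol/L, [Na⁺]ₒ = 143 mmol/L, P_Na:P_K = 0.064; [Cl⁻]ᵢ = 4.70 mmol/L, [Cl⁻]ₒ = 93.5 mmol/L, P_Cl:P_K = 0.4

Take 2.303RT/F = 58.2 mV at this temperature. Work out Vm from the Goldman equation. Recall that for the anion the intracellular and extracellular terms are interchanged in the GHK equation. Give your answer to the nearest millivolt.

-53 mV

Vm = 58.2 · log₁₀[(Σ P·[cation]ₒ + Σ P·[anion]ᵢ) / (Σ P·[cation]ᵢ + Σ P·[anion]ₒ)]
Numerator = 1×8.95 + 0.064×143 + 0.4×4.70 = 19.98
Denominator = 1×124 + 0.064×16.0 + 0.4×93.5 = 162.4
Vm = 58.2 · log₁₀(0.12302) = 58.2 × (-0.9100) = -52.96 mV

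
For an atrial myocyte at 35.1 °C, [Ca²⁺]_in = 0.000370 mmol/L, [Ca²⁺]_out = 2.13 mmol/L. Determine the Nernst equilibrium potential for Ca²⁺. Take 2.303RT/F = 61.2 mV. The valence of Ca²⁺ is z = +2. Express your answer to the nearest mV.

E = (61.2/z) · log₁₀([Ca²⁺]_out/[Ca²⁺]_in) with z = +2.
= (61.2/2) · log₁₀(2.13/0.000370) = 30.60 · log₁₀(5757)
= 30.60 · (3.7602) = 115.06 mV

115 mV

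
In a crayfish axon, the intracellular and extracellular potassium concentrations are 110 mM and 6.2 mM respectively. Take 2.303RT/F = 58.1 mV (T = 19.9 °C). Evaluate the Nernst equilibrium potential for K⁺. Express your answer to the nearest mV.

-73 mV

E = (58.1/z) · log₁₀([K⁺]_out/[K⁺]_in) with z = +1.
= (58.1/1) · log₁₀(6.2/110) = 58.10 · log₁₀(0.05636)
= 58.10 · (-1.2490) = -72.57 mV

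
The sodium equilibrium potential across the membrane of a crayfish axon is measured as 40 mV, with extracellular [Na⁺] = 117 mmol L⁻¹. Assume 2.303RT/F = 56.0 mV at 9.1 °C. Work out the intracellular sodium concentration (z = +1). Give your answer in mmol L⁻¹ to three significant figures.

22.6 mmol L⁻¹

Nernst: E = (56.0/1) · log₁₀([out]/[in]), so log₁₀([out]/[in]) = 40.0 × 1 / 56.0 = 0.7143.
[out]/[in] = 10^(0.7143) = 5.179.
[in] = 117 / 5.179 = 22.59 mmol L⁻¹.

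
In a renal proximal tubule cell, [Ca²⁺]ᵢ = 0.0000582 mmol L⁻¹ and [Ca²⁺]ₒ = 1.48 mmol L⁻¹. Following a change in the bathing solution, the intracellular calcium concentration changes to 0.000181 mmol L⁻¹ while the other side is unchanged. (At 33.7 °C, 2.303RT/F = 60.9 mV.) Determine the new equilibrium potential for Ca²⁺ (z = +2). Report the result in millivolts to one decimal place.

119.1 mV

After the shift: [Ca²⁺]_out = 1.48, [Ca²⁺]_in = 0.000181 mmol L⁻¹.
E_new = (60.9/2)·log₁₀(1.48/0.000181) = 30.45 · (3.9126) = 119.14 mV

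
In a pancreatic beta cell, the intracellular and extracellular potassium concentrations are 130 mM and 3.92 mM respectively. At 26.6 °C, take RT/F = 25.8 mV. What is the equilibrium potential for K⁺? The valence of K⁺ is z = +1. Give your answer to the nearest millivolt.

-90 mV

E = (25.8/z) · ln([K⁺]_out/[K⁺]_in) with z = +1.
= (25.8/1) · ln(3.92/130) = 25.80 · ln(0.03015)
= 25.80 · (-3.5014) = -90.34 mV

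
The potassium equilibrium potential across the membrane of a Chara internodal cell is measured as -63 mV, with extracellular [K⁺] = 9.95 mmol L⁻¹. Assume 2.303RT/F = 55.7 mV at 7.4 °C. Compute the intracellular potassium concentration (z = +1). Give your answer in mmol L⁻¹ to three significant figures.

135 mmol L⁻¹

Nernst: E = (55.7/1) · log₁₀([out]/[in]), so log₁₀([out]/[in]) = -63.0 × 1 / 55.7 = -1.1311.
[out]/[in] = 10^(-1.1311) = 0.07395.
[in] = 9.95 / 0.07395 = 134.5 mmol L⁻¹.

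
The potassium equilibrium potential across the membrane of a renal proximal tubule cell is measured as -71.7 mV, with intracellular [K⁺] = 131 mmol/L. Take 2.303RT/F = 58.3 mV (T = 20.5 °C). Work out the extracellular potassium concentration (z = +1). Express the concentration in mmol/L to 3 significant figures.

7.72 mmol/L

Nernst: E = (58.3/1) · log₁₀([out]/[in]), so log₁₀([out]/[in]) = -71.7 × 1 / 58.3 = -1.2298.
[out]/[in] = 10^(-1.2298) = 0.05891.
[out] = 0.05891 × 131 = 7.717 mmol/L.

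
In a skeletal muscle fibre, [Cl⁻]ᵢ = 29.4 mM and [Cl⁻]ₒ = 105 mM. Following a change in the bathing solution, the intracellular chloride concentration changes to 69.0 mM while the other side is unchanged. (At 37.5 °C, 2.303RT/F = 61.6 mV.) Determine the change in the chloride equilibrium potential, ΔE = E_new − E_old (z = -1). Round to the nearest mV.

E_old = (61.6/-1)·log₁₀(105/29.4) = -34.06 mV
E_new = (61.6/-1)·log₁₀(105/69.0) = -11.23 mV
ΔE = -11.23 − (-34.06) = 22.82 mV

23 mV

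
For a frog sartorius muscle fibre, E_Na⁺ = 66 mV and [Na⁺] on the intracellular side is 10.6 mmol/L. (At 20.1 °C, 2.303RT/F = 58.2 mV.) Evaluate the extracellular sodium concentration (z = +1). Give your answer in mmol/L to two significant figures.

Nernst: E = (58.2/1) · log₁₀([out]/[in]), so log₁₀([out]/[in]) = 66.0 × 1 / 58.2 = 1.1340.
[out]/[in] = 10^(1.1340) = 13.62.
[out] = 13.62 × 10.6 = 144.3 mmol/L.

140 mmol/L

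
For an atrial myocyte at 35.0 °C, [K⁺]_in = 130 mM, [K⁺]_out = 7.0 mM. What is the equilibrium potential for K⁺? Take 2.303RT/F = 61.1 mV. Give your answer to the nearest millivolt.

-78 mV

E = (61.1/z) · log₁₀([K⁺]_out/[K⁺]_in) with z = +1.
= (61.1/1) · log₁₀(7.0/130) = 61.10 · log₁₀(0.05385)
= 61.10 · (-1.2688) = -77.53 mV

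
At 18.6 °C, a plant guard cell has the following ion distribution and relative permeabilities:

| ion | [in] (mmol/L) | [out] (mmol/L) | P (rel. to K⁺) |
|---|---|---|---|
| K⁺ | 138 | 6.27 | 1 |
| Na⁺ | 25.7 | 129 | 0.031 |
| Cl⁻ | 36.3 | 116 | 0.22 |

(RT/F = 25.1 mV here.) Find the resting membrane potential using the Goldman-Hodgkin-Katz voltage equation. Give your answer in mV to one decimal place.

Vm = 25.1 · ln[(Σ P·[cation]ₒ + Σ P·[anion]ᵢ) / (Σ P·[cation]ᵢ + Σ P·[anion]ₒ)]
Numerator = 1×6.27 + 0.031×129 + 0.22×36.3 = 18.25
Denominator = 1×138 + 0.031×25.7 + 0.22×116 = 164.3
Vm = 25.1 · ln(0.1111) = 25.1 × (-2.1974) = -55.15 mV

-55.2 mV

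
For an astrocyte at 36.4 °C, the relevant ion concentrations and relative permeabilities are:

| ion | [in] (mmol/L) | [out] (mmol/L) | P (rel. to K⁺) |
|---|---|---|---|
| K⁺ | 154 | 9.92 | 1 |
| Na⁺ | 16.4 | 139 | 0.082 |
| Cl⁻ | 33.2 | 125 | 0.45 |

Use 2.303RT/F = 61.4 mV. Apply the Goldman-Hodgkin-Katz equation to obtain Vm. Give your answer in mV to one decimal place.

-47.0 mV

Vm = 61.4 · log₁₀[(Σ P·[cation]ₒ + Σ P·[anion]ᵢ) / (Σ P·[cation]ᵢ + Σ P·[anion]ₒ)]
Numerator = 1×9.92 + 0.082×139 + 0.45×33.2 = 36.26
Denominator = 1×154 + 0.082×16.4 + 0.45×125 = 211.6
Vm = 61.4 · log₁₀(0.17136) = 61.4 × (-0.7661) = -47.04 mV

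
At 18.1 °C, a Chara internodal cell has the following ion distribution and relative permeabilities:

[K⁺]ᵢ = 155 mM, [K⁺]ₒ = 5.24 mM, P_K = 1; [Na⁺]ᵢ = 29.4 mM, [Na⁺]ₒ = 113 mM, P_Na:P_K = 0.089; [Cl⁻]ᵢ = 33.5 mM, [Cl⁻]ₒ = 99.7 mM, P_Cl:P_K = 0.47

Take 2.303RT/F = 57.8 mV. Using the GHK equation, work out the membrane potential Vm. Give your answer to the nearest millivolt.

-47 mV

Vm = 57.8 · log₁₀[(Σ P·[cation]ₒ + Σ P·[anion]ᵢ) / (Σ P·[cation]ᵢ + Σ P·[anion]ₒ)]
Numerator = 1×5.24 + 0.089×113 + 0.47×33.5 = 31.04
Denominator = 1×155 + 0.089×29.4 + 0.47×99.7 = 204.5
Vm = 57.8 · log₁₀(0.15181) = 57.8 × (-0.8187) = -47.32 mV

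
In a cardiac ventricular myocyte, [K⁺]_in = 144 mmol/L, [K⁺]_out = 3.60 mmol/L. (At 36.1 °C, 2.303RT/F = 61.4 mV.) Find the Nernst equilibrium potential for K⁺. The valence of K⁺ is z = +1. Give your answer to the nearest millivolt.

-98 mV

E = (61.4/z) · log₁₀([K⁺]_out/[K⁺]_in) with z = +1.
= (61.4/1) · log₁₀(3.60/144) = 61.40 · log₁₀(0.025)
= 61.40 · (-1.6021) = -98.37 mV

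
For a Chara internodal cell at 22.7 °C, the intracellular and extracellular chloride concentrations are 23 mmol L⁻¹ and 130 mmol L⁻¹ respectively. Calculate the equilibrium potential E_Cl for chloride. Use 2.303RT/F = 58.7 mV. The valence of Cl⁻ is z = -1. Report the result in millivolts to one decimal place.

E = (58.7/z) · log₁₀([Cl⁻]_out/[Cl⁻]_in) with z = -1.
For an anion, dividing by z = -1 reverses the sign.
= (58.7/-1) · log₁₀(130/23) = -58.70 · log₁₀(5.652)
= -58.70 · (0.7522) = -44.16 mV

-44.2 mV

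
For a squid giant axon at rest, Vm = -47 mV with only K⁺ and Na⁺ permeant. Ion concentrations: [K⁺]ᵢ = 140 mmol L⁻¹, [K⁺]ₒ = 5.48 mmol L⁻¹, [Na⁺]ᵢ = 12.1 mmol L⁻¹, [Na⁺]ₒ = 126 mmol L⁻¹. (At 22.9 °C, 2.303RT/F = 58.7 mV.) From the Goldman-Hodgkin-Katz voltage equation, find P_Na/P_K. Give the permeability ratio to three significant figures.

0.134

Let α = P_Na/P_K. GHK: Vm = 58.7·log₁₀[(Kₒ + α·Naₒ)/(Kᵢ + α·Naᵢ)].
10^(Vm/58.7) = 10^(-47.0/58.7) = 0.15824
So 0.15824·(Kᵢ + α·Naᵢ) = Kₒ + α·Naₒ → α = (0.15824·140.0 − 5.48) / (126.0 − 0.15824·12.1)
α = (22.15 − 5.48) / (126.0 − 1.915) = 16.67/124.1 = 0.1344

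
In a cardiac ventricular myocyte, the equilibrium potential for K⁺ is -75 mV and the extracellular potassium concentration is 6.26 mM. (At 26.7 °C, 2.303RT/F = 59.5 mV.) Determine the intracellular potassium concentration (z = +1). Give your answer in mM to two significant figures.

110 mM

Nernst: E = (59.5/1) · log₁₀([out]/[in]), so log₁₀([out]/[in]) = -75.0 × 1 / 59.5 = -1.2605.
[out]/[in] = 10^(-1.2605) = 0.05489.
[in] = 6.26 / 0.05489 = 114 mM.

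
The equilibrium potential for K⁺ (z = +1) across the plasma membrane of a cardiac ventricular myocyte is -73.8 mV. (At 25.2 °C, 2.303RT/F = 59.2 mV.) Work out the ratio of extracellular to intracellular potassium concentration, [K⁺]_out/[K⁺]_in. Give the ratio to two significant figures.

log₁₀([out]/[in]) = E·z/(59.2) = -73.8 × 1 / 59.2 = -1.2466
[out]/[in] = 10^(-1.2466) = 0.05667

0.057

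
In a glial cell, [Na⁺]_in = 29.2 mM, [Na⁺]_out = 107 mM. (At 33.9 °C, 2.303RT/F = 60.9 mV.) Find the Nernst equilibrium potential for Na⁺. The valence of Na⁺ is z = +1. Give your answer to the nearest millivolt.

E = (60.9/z) · log₁₀([Na⁺]_out/[Na⁺]_in) with z = +1.
= (60.9/1) · log₁₀(107/29.2) = 60.90 · log₁₀(3.664)
= 60.90 · (0.5640) = 34.35 mV

34 mV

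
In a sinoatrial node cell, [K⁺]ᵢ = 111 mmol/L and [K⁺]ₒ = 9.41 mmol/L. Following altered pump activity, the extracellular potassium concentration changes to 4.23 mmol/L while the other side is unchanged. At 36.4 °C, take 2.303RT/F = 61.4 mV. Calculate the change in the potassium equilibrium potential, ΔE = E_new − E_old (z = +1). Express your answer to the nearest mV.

E_old = (61.4/1)·log₁₀(9.41/111) = -65.80 mV
E_new = (61.4/1)·log₁₀(4.23/111) = -87.13 mV
ΔE = -87.13 − (-65.80) = -21.32 mV

-21 mV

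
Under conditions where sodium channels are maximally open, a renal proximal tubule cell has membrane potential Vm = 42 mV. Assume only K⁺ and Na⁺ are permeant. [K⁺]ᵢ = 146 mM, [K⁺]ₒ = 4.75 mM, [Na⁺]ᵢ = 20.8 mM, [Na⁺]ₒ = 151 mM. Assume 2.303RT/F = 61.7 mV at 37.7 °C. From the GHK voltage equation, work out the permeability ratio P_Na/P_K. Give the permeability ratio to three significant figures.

13.6

Let α = P_Na/P_K. GHK: Vm = 61.7·log₁₀[(Kₒ + α·Naₒ)/(Kᵢ + α·Naᵢ)].
10^(Vm/61.7) = 10^(42.0/61.7) = 4.7942
So 4.7942·(Kᵢ + α·Naᵢ) = Kₒ + α·Naₒ → α = (4.7942·146.0 − 4.75) / (151.0 − 4.7942·20.8)
α = (699.9 − 4.75) / (151.0 − 99.72) = 695.2/51.28 = 13.56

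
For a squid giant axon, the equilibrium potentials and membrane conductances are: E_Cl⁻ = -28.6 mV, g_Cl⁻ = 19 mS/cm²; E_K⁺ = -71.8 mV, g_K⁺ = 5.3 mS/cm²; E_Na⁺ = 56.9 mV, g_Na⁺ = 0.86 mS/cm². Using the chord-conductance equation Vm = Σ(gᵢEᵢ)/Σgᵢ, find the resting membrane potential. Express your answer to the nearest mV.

-35 mV

Σ gᵢEᵢ = 19·(-28.6) + 5.3·(-71.8) + 0.86·(56.9) = -875.01
Σ gᵢ = 19 + 5.3 + 0.86 = 25.16
Vm = -875.01 / 25.16 = -34.78 mV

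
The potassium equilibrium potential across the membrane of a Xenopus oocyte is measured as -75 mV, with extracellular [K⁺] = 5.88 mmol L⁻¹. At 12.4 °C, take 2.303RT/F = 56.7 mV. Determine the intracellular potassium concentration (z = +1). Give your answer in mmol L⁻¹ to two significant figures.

120 mmol L⁻¹

Nernst: E = (56.7/1) · log₁₀([out]/[in]), so log₁₀([out]/[in]) = -75.0 × 1 / 56.7 = -1.3228.
[out]/[in] = 10^(-1.3228) = 0.04756.
[in] = 5.88 / 0.04756 = 123.6 mmol L⁻¹.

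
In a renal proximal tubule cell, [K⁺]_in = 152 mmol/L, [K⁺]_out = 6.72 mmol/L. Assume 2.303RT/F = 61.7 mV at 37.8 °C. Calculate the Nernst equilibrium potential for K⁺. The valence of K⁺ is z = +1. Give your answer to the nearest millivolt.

E = (61.7/z) · log₁₀([K⁺]_out/[K⁺]_in) with z = +1.
= (61.7/1) · log₁₀(6.72/152) = 61.70 · log₁₀(0.04421)
= 61.70 · (-1.3545) = -83.57 mV

-84 mV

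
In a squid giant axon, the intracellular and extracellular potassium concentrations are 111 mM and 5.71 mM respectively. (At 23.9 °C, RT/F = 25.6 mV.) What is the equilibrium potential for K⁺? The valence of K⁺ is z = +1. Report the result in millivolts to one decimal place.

-76.0 mV

E = (25.6/z) · ln([K⁺]_out/[K⁺]_in) with z = +1.
= (25.6/1) · ln(5.71/111) = 25.60 · ln(0.05144)
= 25.60 · (-2.9673) = -75.96 mV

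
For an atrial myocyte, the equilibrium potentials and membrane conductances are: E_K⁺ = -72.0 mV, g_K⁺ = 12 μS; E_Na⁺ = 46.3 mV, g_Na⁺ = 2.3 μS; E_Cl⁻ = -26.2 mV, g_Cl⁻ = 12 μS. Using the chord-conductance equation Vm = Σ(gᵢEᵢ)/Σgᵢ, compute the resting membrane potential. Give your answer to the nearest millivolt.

Σ gᵢEᵢ = 12·(-72.0) + 2.3·(46.3) + 12·(-26.2) = -1071.91
Σ gᵢ = 12 + 2.3 + 12 = 26.3
Vm = -1071.91 / 26.3 = -40.76 mV

-41 mV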